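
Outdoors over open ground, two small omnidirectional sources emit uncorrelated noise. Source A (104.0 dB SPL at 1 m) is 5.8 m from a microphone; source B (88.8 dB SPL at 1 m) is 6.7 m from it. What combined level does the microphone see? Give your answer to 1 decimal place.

88.8 dB SPL

At the listener: L_A = 104.0 − 20·log₁₀(5.8) = 88.73 dB; L_B = 88.8 − 20·log₁₀(6.7) = 72.28 dB.
Combined: 10·log₁₀(10^(88.73/10)+10^(72.28/10)) = 88.8 dB SPL.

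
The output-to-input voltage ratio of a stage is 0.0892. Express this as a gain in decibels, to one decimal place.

-21.0 dB

For a voltage ratio, dB = 20·log₁₀(V₂/V₁).
20·log₁₀(0.0892) = -21.0 dB.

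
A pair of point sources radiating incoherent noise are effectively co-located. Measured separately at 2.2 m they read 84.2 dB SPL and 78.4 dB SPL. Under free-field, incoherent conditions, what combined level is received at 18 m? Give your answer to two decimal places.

Combined at 2.2 m: 10·log₁₀(10^(84.2/10)+10^(78.4/10)) = 85.214 dB SPL.
Then apply −20·log₁₀(18/2.2) = -18.257 dB → 66.96 dB SPL.

66.96 dB SPL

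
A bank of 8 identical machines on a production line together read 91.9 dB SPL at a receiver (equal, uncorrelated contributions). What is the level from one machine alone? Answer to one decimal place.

82.9 dB SPL

8 equal incoherent sources add 10·log₁₀(8) = 9.03 dB over one source.
L_one = 91.9 − 9.03 = 82.9 dB SPL.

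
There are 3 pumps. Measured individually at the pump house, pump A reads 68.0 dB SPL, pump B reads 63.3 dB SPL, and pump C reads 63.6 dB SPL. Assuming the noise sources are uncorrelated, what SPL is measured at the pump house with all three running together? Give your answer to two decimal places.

Uncorrelated sources add in intensity (power), not in dB.
L_total = 10·log₁₀(10^(68.0/10) + 10^(63.3/10) + 10^(63.6/10)) = 10·log₁₀(10740000) = 70.31 dB SPL.

70.31 dB SPL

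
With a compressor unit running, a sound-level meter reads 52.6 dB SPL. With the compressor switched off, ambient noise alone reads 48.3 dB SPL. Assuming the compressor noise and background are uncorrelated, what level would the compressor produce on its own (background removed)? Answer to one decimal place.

50.6 dB SPL

Background correction is a power subtraction:
L_src = 10·log₁₀(10^(52.6/10) − 10^(48.3/10)) = 10·log₁₀(114400) = 50.6 dB SPL.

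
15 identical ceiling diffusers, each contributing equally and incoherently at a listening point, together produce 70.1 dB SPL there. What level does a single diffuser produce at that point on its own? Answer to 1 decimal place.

58.3 dB SPL

15 equal incoherent sources add 10·log₁₀(15) = 11.76 dB over one source.
L_one = 70.1 − 11.76 = 58.3 dB SPL.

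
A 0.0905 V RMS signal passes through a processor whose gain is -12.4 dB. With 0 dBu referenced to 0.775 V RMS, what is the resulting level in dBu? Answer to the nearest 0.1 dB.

-31.1 dBu

Input level: 20·log₁₀(0.0905/0.775) = -18.65 dBu.
Output: -18.65 − 12.4 = -31.1 dBu.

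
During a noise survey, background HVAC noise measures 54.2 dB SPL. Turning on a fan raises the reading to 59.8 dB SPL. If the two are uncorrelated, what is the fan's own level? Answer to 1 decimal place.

Remove the background by subtracting linear intensities:
L_src = 10·log₁₀(10^(59.8/10) − 10^(54.2/10)) = 10·log₁₀(692000) = 58.4 dB SPL.

58.4 dB SPL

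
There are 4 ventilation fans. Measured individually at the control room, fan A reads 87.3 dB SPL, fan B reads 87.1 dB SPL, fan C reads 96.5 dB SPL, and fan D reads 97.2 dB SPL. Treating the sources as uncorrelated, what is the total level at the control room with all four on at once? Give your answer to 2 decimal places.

Incoherent sources sum as intensities:
L_total = 10·log₁₀(10^(87.3/10) + 10^(87.1/10) + 10^(96.5/10) + 10^(97.2/10)) = 10·log₁₀(10765000000) = 100.32 dB SPL.

100.32 dB SPL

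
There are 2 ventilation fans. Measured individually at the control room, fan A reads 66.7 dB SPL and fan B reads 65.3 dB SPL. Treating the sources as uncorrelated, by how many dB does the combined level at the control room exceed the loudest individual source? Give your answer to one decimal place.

Incoherent sources sum as intensities:
L_total = 10·log₁₀(10^(66.7/10) + 10^(65.3/10)) = 69.07 dB SPL.
Excess over the loudest (66.7 dB): 69.07 − 66.7 = 2.4 dB.

2.4 dB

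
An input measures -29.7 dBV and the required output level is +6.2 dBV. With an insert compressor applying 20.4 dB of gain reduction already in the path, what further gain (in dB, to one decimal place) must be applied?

56.3 dB

The required make-up gain is the shortfall in the dB sum.
G = +6.2 − (-29.7) + 20.4 = 56.3 dB.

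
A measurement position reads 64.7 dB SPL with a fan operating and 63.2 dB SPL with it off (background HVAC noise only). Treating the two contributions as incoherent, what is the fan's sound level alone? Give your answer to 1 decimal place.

59.4 dB SPL

Subtract intensities: L_src = 10·log₁₀(10^(L_total/10) − 10^(L_bg/10)).
L_src = 10·log₁₀(10^(64.7/10) − 10^(63.2/10)) = 10·log₁₀(861900) = 59.4 dB SPL.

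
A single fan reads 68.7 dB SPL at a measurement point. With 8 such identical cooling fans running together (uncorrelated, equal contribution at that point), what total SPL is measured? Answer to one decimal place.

77.7 dB SPL

8 equal incoherent sources raise the level by 10·log₁₀(8) = 9.03 dB.
L_total = 68.7 + 9.03 = 77.7 dB SPL.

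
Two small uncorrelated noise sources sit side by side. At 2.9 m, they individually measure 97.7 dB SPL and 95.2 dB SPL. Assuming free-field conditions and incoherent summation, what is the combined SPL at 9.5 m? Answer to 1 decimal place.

89.3 dB SPL

Combined at 2.9 m: 10·log₁₀(10^(97.7/10)+10^(95.2/10)) = 99.64 dB SPL.
Then apply −20·log₁₀(9.5/2.9) = -10.31 dB → 89.3 dB SPL.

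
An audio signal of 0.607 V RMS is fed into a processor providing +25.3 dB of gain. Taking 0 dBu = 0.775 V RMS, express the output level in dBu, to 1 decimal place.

Input level: 20·log₁₀(0.607/0.775) = -2.12 dBu.
Output: -2.12 + 25.3 = +23.2 dBu.

+23.2 dBu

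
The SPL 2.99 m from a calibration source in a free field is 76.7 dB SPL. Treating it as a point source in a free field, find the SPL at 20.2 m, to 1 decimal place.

Free-field point source: level drops by 20·log₁₀ of the distance ratio.
ΔL = −20·log₁₀(20.2/2.99) = -16.59 dB, so L₂ = 76.7 + (-16.59) = 60.1 dB SPL.

60.1 dB SPL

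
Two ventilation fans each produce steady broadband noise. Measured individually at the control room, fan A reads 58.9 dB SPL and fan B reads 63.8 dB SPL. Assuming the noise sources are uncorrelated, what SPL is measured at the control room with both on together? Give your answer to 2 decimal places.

Add the sources as powers (linear), then convert back to dB:
L_total = 10·log₁₀(10^(58.9/10) + 10^(63.8/10)) = 10·log₁₀(3175000) = 65.02 dB SPL.

65.02 dB SPL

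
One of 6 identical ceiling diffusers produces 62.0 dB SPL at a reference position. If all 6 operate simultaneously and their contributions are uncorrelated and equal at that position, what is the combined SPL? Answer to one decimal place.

6 equal incoherent sources raise the level by 10·log₁₀(6) = 7.78 dB.
L_total = 62.0 + 7.78 = 69.8 dB SPL.

69.8 dB SPL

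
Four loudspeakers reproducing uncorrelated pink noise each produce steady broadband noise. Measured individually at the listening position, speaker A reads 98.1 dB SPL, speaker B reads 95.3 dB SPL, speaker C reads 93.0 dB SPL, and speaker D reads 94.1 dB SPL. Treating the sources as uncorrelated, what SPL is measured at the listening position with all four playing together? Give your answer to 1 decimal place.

Add the sources as powers (linear), then convert back to dB:
L_total = 10·log₁₀(10^(98.1/10) + 10^(95.3/10) + 10^(93.0/10) + 10^(94.1/10)) = 10·log₁₀(14411000000) = 101.6 dB SPL.

101.6 dB SPL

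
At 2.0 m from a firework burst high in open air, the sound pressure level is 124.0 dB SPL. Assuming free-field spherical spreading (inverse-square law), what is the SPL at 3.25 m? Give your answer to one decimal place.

119.8 dB SPL

For a point source in a free field, ΔL = −20·log₁₀(d₂/d₁).
ΔL = −20·log₁₀(3.25/2.0) = -4.22 dB, so L₂ = 124.0 + (-4.22) = 119.8 dB SPL.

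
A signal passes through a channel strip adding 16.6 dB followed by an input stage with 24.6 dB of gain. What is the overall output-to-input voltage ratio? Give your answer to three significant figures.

Net gain = 16.6 + 24.6 = 41.2 dB.
Voltage ratio = 10^(41.2/20) = 115.

115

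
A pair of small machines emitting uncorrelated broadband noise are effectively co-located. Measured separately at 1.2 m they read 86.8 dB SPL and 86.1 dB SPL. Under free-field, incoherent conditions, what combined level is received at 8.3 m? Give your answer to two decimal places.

Combined at 1.2 m: 10·log₁₀(10^(86.8/10)+10^(86.1/10)) = 89.474 dB SPL.
Then apply −20·log₁₀(8.3/1.2) = -16.798 dB → 72.68 dB SPL.

72.68 dB SPL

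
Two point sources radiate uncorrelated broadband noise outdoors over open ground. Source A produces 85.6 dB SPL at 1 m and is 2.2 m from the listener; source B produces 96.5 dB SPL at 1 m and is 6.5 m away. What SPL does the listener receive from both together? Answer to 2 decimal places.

82.57 dB SPL

At the listener: L_A = 85.6 − 20·log₁₀(2.2) = 78.752 dB; L_B = 96.5 − 20·log₁₀(6.5) = 80.242 dB.
Combined: 10·log₁₀(10^(78.752/10)+10^(80.242/10)) = 82.57 dB SPL.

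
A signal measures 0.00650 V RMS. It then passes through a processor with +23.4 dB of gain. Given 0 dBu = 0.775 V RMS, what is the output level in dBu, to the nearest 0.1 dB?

Input level: 20·log₁₀(0.00650/0.775) = -41.53 dBu.
Output: -41.53 + 23.4 = -18.1 dBu.

-18.1 dBu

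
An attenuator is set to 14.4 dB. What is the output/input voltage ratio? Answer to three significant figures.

0.191

Voltage ratio = 10^(dB/20).
10^(-14.4/20) = 10^(-0.7200) = 0.191.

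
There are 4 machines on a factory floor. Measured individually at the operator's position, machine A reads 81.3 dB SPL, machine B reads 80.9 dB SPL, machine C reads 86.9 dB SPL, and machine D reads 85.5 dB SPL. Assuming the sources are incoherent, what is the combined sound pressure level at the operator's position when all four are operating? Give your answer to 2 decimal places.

Incoherent sources sum as intensities:
L_total = 10·log₁₀(10^(81.3/10) + 10^(80.9/10) + 10^(86.9/10) + 10^(85.5/10)) = 10·log₁₀(1103000000) = 90.42 dB SPL.

90.42 dB SPL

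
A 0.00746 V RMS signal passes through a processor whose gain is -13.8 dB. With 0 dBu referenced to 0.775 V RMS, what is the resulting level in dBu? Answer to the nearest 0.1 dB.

-54.1 dBu

Input level: 20·log₁₀(0.00746/0.775) = -40.33 dBu.
Output: -40.33 − 13.8 = -54.1 dBu.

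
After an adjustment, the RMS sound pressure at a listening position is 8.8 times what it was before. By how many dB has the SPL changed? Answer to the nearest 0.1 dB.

18.9 dB

SPL change from a pressure ratio uses the 20·log₁₀ form:
20·log₁₀(8.8) = 18.9 dB.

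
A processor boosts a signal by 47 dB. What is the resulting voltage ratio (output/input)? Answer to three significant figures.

224

Voltage ratio = 10^(dB/20).
10^(47/20) = 10^(2.350) = 224.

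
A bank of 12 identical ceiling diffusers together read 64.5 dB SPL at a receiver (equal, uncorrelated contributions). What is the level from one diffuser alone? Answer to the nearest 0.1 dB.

12 equal incoherent sources add 10·log₁₀(12) = 10.79 dB over one source.
L_one = 64.5 − 10.79 = 53.7 dB SPL.

53.7 dB SPL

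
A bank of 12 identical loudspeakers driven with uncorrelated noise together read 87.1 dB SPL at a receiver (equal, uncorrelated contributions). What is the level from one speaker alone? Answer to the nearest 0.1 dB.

76.3 dB SPL

12 equal incoherent sources add 10·log₁₀(12) = 10.79 dB over one source.
L_one = 87.1 − 10.79 = 76.3 dB SPL.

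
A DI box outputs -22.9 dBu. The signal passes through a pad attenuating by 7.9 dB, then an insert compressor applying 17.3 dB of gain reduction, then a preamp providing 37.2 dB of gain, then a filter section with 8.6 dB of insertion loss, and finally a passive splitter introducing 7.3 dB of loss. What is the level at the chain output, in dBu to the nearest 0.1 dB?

In dB, series stages simply add:
-22.9 − 7.9 − 17.3 + 37.2 − 8.6 − 7.3 = -26.8 dBu.

-26.8 dBu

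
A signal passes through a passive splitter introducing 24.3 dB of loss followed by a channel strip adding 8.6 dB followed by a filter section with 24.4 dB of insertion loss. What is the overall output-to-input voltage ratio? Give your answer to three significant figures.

Net gain = (−24.3) + 8.6 + (−24.4) = -40.1 dB.
Voltage ratio = 10^(-40.1/20) = 0.00989.

0.00989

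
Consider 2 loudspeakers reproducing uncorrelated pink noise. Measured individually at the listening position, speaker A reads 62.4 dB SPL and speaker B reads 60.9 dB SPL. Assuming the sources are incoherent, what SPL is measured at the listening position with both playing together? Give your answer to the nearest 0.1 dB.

Add the sources as powers (linear), then convert back to dB:
L_total = 10·log₁₀(10^(62.4/10) + 10^(60.9/10)) = 10·log₁₀(2968000) = 64.7 dB SPL.

64.7 dB SPL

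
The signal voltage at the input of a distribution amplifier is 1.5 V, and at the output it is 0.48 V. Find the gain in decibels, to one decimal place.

-9.9 dB

Voltage ratio → dB uses the 20·log₁₀ form:
20·log₁₀(0.48/1.5) = 20·log₁₀(0.3200) = -9.9 dB.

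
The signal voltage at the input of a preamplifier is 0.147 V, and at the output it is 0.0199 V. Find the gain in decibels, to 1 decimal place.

-17.4 dB

Voltage is an amplitude quantity, so gain = 20·log₁₀(V_out/V_in).
20·log₁₀(0.0199/0.147) = 20·log₁₀(0.1354) = -17.4 dB.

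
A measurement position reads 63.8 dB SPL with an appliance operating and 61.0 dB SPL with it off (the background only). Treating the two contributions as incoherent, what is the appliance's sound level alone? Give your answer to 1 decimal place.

60.6 dB SPL

Remove the background by subtracting linear intensities:
L_src = 10·log₁₀(10^(63.8/10) − 10^(61.0/10)) = 10·log₁₀(1140000) = 60.6 dB SPL.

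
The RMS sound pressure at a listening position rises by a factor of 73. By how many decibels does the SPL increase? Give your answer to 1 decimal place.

SPL change from a pressure ratio uses the 20·log₁₀ form:
20·log₁₀(73) = 37.3 dB.

37.3 dB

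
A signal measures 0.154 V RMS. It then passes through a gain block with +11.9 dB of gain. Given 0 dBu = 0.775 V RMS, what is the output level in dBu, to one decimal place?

Input level: 20·log₁₀(0.154/0.775) = -14.04 dBu.
Output: -14.04 + 11.9 = -2.1 dBu.

-2.1 dBu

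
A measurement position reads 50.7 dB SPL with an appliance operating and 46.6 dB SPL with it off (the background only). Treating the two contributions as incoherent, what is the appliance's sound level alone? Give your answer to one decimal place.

48.6 dB SPL

Background correction is a power subtraction:
L_src = 10·log₁₀(10^(50.7/10) − 10^(46.6/10)) = 10·log₁₀(71780) = 48.6 dB SPL.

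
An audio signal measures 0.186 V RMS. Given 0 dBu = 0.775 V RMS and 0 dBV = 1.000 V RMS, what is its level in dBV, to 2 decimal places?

dBV = 20·log₁₀(V / 1.000 V).
20·log₁₀(0.186/1.000) = -14.61 dBV.

-14.61 dBV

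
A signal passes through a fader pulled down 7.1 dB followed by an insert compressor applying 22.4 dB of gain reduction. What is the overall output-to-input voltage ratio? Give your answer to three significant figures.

0.0335

Net gain = (−7.1) + (−22.4) = -29.5 dB.
Voltage ratio = 10^(-29.5/20) = 0.0335.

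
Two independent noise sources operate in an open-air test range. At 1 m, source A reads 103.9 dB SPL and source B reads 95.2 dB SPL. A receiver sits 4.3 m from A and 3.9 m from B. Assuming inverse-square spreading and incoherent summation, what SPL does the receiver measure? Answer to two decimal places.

At the listener: L_A = 103.9 − 20·log₁₀(4.3) = 91.231 dB; L_B = 95.2 − 20·log₁₀(3.9) = 83.379 dB.
Combined: 10·log₁₀(10^(91.231/10)+10^(83.379/10)) = 91.89 dB SPL.

91.89 dB SPL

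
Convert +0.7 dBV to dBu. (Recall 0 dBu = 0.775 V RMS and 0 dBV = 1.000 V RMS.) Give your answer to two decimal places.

+2.91 dBu

The offset between the scales is 20·log₁₀(0.775/1.000) = −2.214 dB.
So dBu = +0.7 + 2.214 = +2.91 dBu.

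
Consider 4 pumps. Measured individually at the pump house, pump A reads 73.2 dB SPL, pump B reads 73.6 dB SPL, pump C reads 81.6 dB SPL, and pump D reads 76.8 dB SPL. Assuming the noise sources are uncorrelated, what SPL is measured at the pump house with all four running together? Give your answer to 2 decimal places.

83.73 dB SPL

Add the sources as powers (linear), then convert back to dB:
L_total = 10·log₁₀(10^(73.2/10) + 10^(73.6/10) + 10^(81.6/10) + 10^(76.8/10)) = 10·log₁₀(236200000) = 83.73 dB SPL.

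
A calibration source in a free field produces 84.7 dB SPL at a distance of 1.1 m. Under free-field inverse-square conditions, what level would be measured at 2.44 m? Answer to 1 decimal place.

77.8 dB SPL

Inverse-square spreading gives ΔL = −20·log₁₀(d₂/d₁).
ΔL = −20·log₁₀(2.44/1.1) = -6.92 dB, so L₂ = 84.7 + (-6.92) = 77.8 dB SPL.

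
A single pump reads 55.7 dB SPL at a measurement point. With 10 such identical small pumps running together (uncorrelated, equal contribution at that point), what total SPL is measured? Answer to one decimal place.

10 equal incoherent sources raise the level by 10·log₁₀(10) = 10.00 dB.
L_total = 55.7 + 10.00 = 65.7 dB SPL.

65.7 dB SPL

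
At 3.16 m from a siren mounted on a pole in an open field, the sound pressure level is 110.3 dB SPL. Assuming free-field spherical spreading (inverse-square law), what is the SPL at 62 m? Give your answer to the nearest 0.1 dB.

84.4 dB SPL

Inverse-square spreading gives ΔL = −20·log₁₀(d₂/d₁).
ΔL = −20·log₁₀(62/3.16) = -25.85 dB, so L₂ = 110.3 + (-25.85) = 84.4 dB SPL.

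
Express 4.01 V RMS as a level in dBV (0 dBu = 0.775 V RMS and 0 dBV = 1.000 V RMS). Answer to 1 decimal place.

+12.1 dBV

dBV = 20·log₁₀(V / 1.000 V).
20·log₁₀(4.01/1.000) = +12.1 dBV.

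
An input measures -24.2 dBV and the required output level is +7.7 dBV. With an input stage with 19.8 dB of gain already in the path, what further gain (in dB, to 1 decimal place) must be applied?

12.1 dB

The required make-up gain is the shortfall in the dB sum.
G = +7.7 − (-24.2) − 19.8 = 12.1 dB.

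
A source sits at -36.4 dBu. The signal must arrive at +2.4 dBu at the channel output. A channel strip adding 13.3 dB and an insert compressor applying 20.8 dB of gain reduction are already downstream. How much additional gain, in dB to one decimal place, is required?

46.3 dB

The required make-up gain is the shortfall in the dB sum.
G = +2.4 − (-36.4) − 13.3 + 20.8 = 46.3 dB.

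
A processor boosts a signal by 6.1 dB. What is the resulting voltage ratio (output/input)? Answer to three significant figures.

Voltage ratio = 10^(dB/20).
10^(6.1/20) = 10^(0.3050) = 2.02.

2.02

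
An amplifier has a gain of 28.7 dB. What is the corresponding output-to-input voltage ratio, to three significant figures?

27.2

Voltage ratio = 10^(dB/20).
10^(28.7/20) = 10^(1.435) = 27.2.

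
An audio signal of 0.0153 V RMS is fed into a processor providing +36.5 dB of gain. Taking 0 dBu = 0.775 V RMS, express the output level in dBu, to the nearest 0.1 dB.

+2.4 dBu

Input level: 20·log₁₀(0.0153/0.775) = -34.09 dBu.
Output: -34.09 + 36.5 = +2.4 dBu.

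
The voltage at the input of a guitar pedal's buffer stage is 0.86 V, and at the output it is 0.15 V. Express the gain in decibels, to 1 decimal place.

Voltage ratio → dB uses the 20·log₁₀ form:
20·log₁₀(0.15/0.86) = 20·log₁₀(0.1744) = -15.2 dB.

-15.2 dB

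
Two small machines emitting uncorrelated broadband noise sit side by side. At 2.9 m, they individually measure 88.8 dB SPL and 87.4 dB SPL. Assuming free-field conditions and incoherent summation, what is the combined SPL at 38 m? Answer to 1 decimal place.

68.8 dB SPL

Combined at 2.9 m: 10·log₁₀(10^(88.8/10)+10^(87.4/10)) = 91.17 dB SPL.
Then apply −20·log₁₀(38/2.9) = -22.35 dB → 68.8 dB SPL.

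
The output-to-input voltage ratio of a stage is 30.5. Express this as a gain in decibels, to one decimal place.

Voltage ratio → dB uses the 20·log₁₀ form:
20·log₁₀(30.5) = 29.7 dB.

29.7 dB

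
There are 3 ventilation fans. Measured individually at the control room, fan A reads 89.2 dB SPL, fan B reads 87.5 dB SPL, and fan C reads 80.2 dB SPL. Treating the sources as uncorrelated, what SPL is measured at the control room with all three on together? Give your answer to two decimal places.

Uncorrelated sources add in intensity (power), not in dB.
L_total = 10·log₁₀(10^(89.2/10) + 10^(87.5/10) + 10^(80.2/10)) = 10·log₁₀(1499000000) = 91.76 dB SPL.

91.76 dB SPL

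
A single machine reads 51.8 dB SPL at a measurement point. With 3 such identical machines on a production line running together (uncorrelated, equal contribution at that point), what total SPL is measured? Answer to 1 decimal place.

56.6 dB SPL

3 equal incoherent sources raise the level by 10·log₁₀(3) = 4.77 dB.
L_total = 51.8 + 4.77 = 56.6 dB SPL.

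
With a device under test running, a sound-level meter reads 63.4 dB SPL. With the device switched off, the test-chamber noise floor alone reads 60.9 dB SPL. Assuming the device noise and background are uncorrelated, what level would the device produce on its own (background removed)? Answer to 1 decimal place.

59.8 dB SPL

Background correction is a power subtraction:
L_src = 10·log₁₀(10^(63.4/10) − 10^(60.9/10)) = 10·log₁₀(957500) = 59.8 dB SPL.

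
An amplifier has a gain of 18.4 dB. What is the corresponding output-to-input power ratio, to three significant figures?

69.2

Power ratio = 10^(dB/10).
10^(18.4/10) = 10^(1.840) = 69.2.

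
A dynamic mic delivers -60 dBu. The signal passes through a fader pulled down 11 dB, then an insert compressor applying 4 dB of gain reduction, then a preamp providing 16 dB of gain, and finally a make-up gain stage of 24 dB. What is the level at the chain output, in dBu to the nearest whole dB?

-35 dBu

Cascaded gains and losses add directly in dB.
-60 − 11 − 4 + 16 + 24 = -35 dBu.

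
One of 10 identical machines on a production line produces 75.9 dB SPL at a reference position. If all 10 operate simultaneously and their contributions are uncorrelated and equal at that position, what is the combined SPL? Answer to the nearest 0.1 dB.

10 equal incoherent sources raise the level by 10·log₁₀(10) = 10.00 dB.
L_total = 75.9 + 10.00 = 85.9 dB SPL.

85.9 dB SPL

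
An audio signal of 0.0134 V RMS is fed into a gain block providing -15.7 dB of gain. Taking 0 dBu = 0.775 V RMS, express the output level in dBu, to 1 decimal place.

-50.9 dBu

Input level: 20·log₁₀(0.0134/0.775) = -35.24 dBu.
Output: -35.24 − 15.7 = -50.9 dBu.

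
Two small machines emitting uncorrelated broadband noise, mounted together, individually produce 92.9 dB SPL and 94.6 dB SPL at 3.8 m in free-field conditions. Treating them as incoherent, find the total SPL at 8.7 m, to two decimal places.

89.65 dB SPL

Combined at 3.8 m: 10·log₁₀(10^(92.9/10)+10^(94.6/10)) = 96.843 dB SPL.
Then apply −20·log₁₀(8.7/3.8) = -7.195 dB → 89.65 dB SPL.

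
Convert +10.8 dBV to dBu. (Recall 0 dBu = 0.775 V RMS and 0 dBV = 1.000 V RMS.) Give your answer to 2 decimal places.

+13.01 dBu

The offset between the scales is 20·log₁₀(0.775/1.000) = −2.214 dB.
So dBu = +10.8 + 2.214 = +13.01 dBu.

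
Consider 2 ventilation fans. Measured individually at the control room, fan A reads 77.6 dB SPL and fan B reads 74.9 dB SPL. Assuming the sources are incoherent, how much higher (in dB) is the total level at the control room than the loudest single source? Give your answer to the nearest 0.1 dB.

1.9 dB

Add the sources as powers (linear), then convert back to dB:
L_total = 10·log₁₀(10^(77.6/10) + 10^(74.9/10)) = 79.47 dB SPL.
Excess over the loudest (77.6 dB): 79.47 − 77.6 = 1.9 dB.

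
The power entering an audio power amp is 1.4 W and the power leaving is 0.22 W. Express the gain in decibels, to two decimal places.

-8.04 dB

Power is a power quantity, so gain = 10·log₁₀(P_out/P_in).
10·log₁₀(0.22/1.4) = 10·log₁₀(0.1571) = -8.04 dB.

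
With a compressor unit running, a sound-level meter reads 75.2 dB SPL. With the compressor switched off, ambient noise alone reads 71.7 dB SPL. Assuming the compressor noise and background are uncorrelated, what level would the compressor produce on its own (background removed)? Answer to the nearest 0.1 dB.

72.6 dB SPL

Background correction is a power subtraction:
L_src = 10·log₁₀(10^(75.2/10) − 10^(71.7/10)) = 10·log₁₀(18320000) = 72.6 dB SPL.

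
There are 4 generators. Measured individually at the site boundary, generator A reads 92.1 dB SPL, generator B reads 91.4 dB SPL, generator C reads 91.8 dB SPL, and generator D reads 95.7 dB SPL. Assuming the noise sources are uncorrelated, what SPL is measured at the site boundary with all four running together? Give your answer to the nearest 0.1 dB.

99.2 dB SPL

Add the sources as powers (linear), then convert back to dB:
L_total = 10·log₁₀(10^(92.1/10) + 10^(91.4/10) + 10^(91.8/10) + 10^(95.7/10)) = 10·log₁₀(8231000000) = 99.2 dB SPL.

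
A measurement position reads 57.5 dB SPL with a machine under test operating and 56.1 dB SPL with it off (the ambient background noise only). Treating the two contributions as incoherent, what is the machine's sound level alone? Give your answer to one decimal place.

51.9 dB SPL

Remove the background by subtracting linear intensities:
L_src = 10·log₁₀(10^(57.5/10) − 10^(56.1/10)) = 10·log₁₀(155000) = 51.9 dB SPL.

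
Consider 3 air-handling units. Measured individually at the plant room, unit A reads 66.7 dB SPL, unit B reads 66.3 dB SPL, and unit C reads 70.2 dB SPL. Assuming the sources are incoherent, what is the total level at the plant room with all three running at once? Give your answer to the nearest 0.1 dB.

Add the sources as powers (linear), then convert back to dB:
L_total = 10·log₁₀(10^(66.7/10) + 10^(66.3/10) + 10^(70.2/10)) = 10·log₁₀(19410000) = 72.9 dB SPL.

72.9 dB SPL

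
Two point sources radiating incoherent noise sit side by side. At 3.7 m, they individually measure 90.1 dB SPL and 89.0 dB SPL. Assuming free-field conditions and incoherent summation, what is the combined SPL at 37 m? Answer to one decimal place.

Combined at 3.7 m: 10·log₁₀(10^(90.1/10)+10^(89.0/10)) = 92.60 dB SPL.
Then apply −20·log₁₀(37/3.7) = -20.00 dB → 72.6 dB SPL.

72.6 dB SPL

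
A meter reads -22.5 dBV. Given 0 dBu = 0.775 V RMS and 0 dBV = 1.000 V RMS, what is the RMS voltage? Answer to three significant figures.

0.0750 V

V = 1.000 V × 10^(-22.5/20).
= 1.000 × 0.07499 = 0.0750 V.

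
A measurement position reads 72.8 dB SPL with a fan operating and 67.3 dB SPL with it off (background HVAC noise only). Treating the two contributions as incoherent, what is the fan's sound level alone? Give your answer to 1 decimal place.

Subtract intensities: L_src = 10·log₁₀(10^(L_total/10) − 10^(L_bg/10)).
L_src = 10·log₁₀(10^(72.8/10) − 10^(67.3/10)) = 10·log₁₀(13680000) = 71.4 dB SPL.

71.4 dB SPL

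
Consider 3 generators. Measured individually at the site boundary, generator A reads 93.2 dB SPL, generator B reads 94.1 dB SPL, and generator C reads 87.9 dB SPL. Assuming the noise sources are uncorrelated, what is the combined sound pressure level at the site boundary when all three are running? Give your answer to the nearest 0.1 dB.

97.2 dB SPL

Incoherent sources sum as intensities:
L_total = 10·log₁₀(10^(93.2/10) + 10^(94.1/10) + 10^(87.9/10)) = 10·log₁₀(5276000000) = 97.2 dB SPL.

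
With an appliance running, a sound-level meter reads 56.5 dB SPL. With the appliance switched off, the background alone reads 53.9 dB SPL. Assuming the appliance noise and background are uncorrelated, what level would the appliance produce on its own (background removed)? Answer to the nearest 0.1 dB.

Subtract intensities: L_src = 10·log₁₀(10^(L_total/10) − 10^(L_bg/10)).
L_src = 10·log₁₀(10^(56.5/10) − 10^(53.9/10)) = 10·log₁₀(201200) = 53.0 dB SPL.

53.0 dB SPL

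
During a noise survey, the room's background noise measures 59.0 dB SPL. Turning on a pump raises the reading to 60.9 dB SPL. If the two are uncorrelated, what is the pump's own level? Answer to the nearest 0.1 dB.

Background correction is a power subtraction:
L_src = 10·log₁₀(10^(60.9/10) − 10^(59.0/10)) = 10·log₁₀(435900) = 56.4 dB SPL.

56.4 dB SPL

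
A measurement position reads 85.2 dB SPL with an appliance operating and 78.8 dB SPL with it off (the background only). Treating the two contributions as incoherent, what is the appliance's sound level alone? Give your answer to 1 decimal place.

Remove the background by subtracting linear intensities:
L_src = 10·log₁₀(10^(85.2/10) − 10^(78.8/10)) = 10·log₁₀(255300000) = 84.1 dB SPL.

84.1 dB SPL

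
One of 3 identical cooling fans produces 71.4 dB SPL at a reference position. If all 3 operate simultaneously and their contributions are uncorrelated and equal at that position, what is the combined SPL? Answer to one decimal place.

76.2 dB SPL

3 equal incoherent sources raise the level by 10·log₁₀(3) = 4.77 dB.
L_total = 71.4 + 4.77 = 76.2 dB SPL.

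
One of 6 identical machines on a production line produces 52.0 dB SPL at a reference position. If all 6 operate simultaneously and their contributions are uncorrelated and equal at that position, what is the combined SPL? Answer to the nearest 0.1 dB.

6 equal incoherent sources raise the level by 10·log₁₀(6) = 7.78 dB.
L_total = 52.0 + 7.78 = 59.8 dB SPL.

59.8 dB SPL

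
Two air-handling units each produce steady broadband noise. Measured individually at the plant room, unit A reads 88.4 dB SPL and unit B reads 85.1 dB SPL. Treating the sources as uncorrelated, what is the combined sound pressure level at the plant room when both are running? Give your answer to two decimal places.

90.07 dB SPL

Incoherent sources sum as intensities:
L_total = 10·log₁₀(10^(88.4/10) + 10^(85.1/10)) = 10·log₁₀(1015000000) = 90.07 dB SPL.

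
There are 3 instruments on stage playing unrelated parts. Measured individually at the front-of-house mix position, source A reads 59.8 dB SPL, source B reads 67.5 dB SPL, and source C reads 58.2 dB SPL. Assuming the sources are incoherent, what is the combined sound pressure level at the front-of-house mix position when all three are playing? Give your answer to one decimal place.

68.6 dB SPL

Incoherent sources sum as intensities:
L_total = 10·log₁₀(10^(59.8/10) + 10^(67.5/10) + 10^(58.2/10)) = 10·log₁₀(7239000) = 68.6 dB SPL.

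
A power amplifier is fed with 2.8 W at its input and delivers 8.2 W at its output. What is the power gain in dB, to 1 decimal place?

4.7 dB

For a power ratio, dB = 10·log₁₀(P₂/P₁).
10·log₁₀(8.2/2.8) = 10·log₁₀(2.929) = 4.7 dB.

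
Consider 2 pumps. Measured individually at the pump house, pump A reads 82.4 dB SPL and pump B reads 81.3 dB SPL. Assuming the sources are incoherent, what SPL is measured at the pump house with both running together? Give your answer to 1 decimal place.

84.9 dB SPL

Uncorrelated sources add in intensity (power), not in dB.
L_total = 10·log₁₀(10^(82.4/10) + 10^(81.3/10)) = 10·log₁₀(308700000) = 84.9 dB SPL.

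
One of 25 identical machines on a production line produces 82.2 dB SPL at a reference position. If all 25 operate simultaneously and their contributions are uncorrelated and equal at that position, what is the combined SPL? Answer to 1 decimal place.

96.2 dB SPL

25 equal incoherent sources raise the level by 10·log₁₀(25) = 13.98 dB.
L_total = 82.2 + 13.98 = 96.2 dB SPL.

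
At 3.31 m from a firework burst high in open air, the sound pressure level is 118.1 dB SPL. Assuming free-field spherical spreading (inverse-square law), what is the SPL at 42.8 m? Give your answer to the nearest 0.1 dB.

95.9 dB SPL

Inverse-square spreading gives ΔL = −20·log₁₀(d₂/d₁).
ΔL = −20·log₁₀(42.8/3.31) = -22.23 dB, so L₂ = 118.1 + (-22.23) = 95.9 dB SPL.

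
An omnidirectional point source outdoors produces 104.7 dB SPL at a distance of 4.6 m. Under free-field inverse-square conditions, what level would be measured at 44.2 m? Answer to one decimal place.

Inverse-square spreading gives ΔL = −20·log₁₀(d₂/d₁).
ΔL = −20·log₁₀(44.2/4.6) = -19.65 dB, so L₂ = 104.7 + (-19.65) = 85.0 dB SPL.

85.0 dB SPL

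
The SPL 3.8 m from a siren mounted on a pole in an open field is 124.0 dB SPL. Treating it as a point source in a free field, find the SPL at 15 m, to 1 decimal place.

112.1 dB SPL

Free-field point source: level drops by 20·log₁₀ of the distance ratio.
ΔL = −20·log₁₀(15/3.8) = -11.93 dB, so L₂ = 124.0 + (-11.93) = 112.1 dB SPL.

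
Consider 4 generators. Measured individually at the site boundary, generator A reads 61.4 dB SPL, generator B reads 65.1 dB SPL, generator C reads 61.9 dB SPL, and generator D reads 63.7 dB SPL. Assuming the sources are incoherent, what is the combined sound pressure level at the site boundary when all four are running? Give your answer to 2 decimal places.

Incoherent sources sum as intensities:
L_total = 10·log₁₀(10^(61.4/10) + 10^(65.1/10) + 10^(61.9/10) + 10^(63.7/10)) = 10·log₁₀(8509000) = 69.30 dB SPL.

69.30 dB SPL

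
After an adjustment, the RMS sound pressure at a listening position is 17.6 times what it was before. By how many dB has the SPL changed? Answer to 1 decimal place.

24.9 dB

SPL change from a pressure ratio uses the 20·log₁₀ form:
20·log₁₀(17.6) = 24.9 dB.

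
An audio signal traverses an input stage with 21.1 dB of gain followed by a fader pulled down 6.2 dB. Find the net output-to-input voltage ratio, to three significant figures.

Net gain = 21.1 + (−6.2) = 14.9 dB.
Voltage ratio = 10^(14.9/20) = 5.56.

5.56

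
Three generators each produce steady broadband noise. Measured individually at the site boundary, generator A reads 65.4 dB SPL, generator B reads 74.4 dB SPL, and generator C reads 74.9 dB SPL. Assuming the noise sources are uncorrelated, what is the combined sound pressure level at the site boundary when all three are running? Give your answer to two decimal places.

Uncorrelated sources add in intensity (power), not in dB.
L_total = 10·log₁₀(10^(65.4/10) + 10^(74.4/10) + 10^(74.9/10)) = 10·log₁₀(61910000) = 77.92 dB SPL.

77.92 dB SPL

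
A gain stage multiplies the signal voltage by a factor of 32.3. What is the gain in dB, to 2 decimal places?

30.18 dB

For a voltage ratio, dB = 20·log₁₀(V₂/V₁).
20·log₁₀(32.3) = 30.18 dB.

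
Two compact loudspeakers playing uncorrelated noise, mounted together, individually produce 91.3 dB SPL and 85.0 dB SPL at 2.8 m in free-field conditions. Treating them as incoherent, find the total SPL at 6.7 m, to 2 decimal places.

84.64 dB SPL

Combined at 2.8 m: 10·log₁₀(10^(91.3/10)+10^(85.0/10)) = 92.215 dB SPL.
Then apply −20·log₁₀(6.7/2.8) = -7.578 dB → 84.64 dB SPL.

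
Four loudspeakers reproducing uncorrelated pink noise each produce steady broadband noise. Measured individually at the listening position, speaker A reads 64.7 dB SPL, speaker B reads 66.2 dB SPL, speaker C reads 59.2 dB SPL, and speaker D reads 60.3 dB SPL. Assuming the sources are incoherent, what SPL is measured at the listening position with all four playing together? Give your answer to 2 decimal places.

Uncorrelated sources add in intensity (power), not in dB.
L_total = 10·log₁₀(10^(64.7/10) + 10^(66.2/10) + 10^(59.2/10) + 10^(60.3/10)) = 10·log₁₀(9023000) = 69.55 dB SPL.

69.55 dB SPL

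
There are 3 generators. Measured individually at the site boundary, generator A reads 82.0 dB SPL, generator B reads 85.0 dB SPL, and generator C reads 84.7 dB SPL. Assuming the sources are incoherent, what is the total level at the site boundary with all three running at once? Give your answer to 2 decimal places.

88.86 dB SPL

Add the sources as powers (linear), then convert back to dB:
L_total = 10·log₁₀(10^(82.0/10) + 10^(85.0/10) + 10^(84.7/10)) = 10·log₁₀(769800000) = 88.86 dB SPL.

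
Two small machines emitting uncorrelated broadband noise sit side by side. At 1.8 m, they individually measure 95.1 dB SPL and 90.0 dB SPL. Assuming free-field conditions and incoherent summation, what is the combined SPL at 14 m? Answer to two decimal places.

78.45 dB SPL

Combined at 1.8 m: 10·log₁₀(10^(95.1/10)+10^(90.0/10)) = 96.269 dB SPL.
Then apply −20·log₁₀(14/1.8) = -17.817 dB → 78.45 dB SPL.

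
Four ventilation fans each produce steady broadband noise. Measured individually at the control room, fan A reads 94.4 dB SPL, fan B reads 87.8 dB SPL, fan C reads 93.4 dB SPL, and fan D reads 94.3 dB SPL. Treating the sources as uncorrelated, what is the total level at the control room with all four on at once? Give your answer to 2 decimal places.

99.16 dB SPL

Incoherent sources sum as intensities:
L_total = 10·log₁₀(10^(94.4/10) + 10^(87.8/10) + 10^(93.4/10) + 10^(94.3/10)) = 10·log₁₀(8236000000) = 99.16 dB SPL.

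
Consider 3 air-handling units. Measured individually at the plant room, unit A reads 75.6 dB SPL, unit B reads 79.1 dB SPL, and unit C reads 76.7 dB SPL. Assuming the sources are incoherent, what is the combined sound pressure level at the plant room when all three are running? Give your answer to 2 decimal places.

Add the sources as powers (linear), then convert back to dB:
L_total = 10·log₁₀(10^(75.6/10) + 10^(79.1/10) + 10^(76.7/10)) = 10·log₁₀(164400000) = 82.16 dB SPL.

82.16 dB SPL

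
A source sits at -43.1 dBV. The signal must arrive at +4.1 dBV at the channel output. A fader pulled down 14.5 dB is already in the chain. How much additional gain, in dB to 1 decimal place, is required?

61.7 dB

The required make-up gain is the shortfall in the dB sum.
G = +4.1 − (-43.1) + 14.5 = 61.7 dB.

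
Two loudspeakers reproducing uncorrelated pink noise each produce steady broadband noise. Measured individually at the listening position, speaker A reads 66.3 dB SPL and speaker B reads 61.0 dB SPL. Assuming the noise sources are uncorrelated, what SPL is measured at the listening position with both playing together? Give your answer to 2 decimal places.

Uncorrelated sources add in intensity (power), not in dB.
L_total = 10·log₁₀(10^(66.3/10) + 10^(61.0/10)) = 10·log₁₀(5525000) = 67.42 dB SPL.

67.42 dB SPL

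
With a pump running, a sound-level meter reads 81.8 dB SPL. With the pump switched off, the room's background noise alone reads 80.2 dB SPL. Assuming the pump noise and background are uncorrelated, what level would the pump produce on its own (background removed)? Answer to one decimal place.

Subtract intensities: L_src = 10·log₁₀(10^(L_total/10) − 10^(L_bg/10)).
L_src = 10·log₁₀(10^(81.8/10) − 10^(80.2/10)) = 10·log₁₀(46640000) = 76.7 dB SPL.

76.7 dB SPL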